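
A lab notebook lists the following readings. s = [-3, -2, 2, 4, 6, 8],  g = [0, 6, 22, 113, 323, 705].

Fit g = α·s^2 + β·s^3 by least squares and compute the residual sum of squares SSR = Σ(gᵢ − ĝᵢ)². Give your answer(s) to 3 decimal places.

SSR = 10.089

Forming AᵀA = [[5761, 41325]; [41325, 313753]] and Aᵀg = [58668, 438088]ᵀ gives AᵀA·[α, β]ᵀ = Aᵀg.
Determinant 5761·313753 − 41325² = 99775408.
α = (58668·313753 − 41325·438088)/99775408 = 75818601/24943852; β = (5761·438088 − 41325·58668)/99775408 = 24842467/24943852.
Residuals: -2905200/6235963, 11282111/6235963, 11687651/6235963, 3909943/6235963, -9644578/6235963, 3420523/6235963; SSR = 62914568/6235963.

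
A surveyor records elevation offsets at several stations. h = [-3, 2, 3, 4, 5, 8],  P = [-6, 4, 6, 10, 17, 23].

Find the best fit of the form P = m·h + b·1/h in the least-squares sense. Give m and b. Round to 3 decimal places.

With design matrix A, AᵀA = [[127, 6]; [6, 8501/14400]] and AᵀP = [353, 591/40]ᵀ.
Determinant 127·(8501/14400) − 6² = 561227/14400.
m = (353·(8501/14400) − 6·(591/40))/(561227/14400) = 1724293/561227; b = (127·(591/40) − 6·353)/(561227/14400) = -3478680/561227.

m = 3.072, b = -6.198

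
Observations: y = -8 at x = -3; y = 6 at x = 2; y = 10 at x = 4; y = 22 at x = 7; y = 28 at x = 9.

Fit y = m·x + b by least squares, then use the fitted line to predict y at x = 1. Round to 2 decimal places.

ŷ = 3.16

Forming MᵀM = [[159, 19]; [19, 5]] and Mᵀy = [482, 58]ᵀ gives MᵀM·[m, b]ᵀ = Mᵀy.
Determinant 159·5 − 19² = 434.
m = (482·5 − 19·58)/434 = 654/217; b = (159·58 − 19·482)/434 = 32/217.
At x = 1: ŷ = (654/217)·(1) + (32/217)·(1) = 98/31.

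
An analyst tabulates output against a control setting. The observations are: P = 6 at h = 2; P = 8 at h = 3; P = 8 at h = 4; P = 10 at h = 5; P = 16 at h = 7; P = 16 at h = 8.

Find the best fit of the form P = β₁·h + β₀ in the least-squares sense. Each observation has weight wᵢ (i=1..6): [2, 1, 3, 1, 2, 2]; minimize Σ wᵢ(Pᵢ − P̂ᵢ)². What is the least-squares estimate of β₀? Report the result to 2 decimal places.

β₀ = 1.59

With design matrix X, XᵀWX = [[316, 54]; [54, 11]] and XᵀWP = [674, 118]ᵀ.
Eliminating β₀: 11·(row 1) − 54·(row 2) gives 560·β₁ = 11·674 − 54·118 = 1042, so β₁ = 521/280.
Then β₀ = (118 − 54·(521/280))/11 = 223/140.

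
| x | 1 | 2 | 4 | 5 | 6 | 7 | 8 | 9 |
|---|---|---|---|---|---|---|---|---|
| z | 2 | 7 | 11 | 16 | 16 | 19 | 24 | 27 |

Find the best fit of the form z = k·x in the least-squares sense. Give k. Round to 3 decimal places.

k = 2.913

AᵀA·[k]ᵀ = Aᵀz reads: 276·k = 804.
(Σx·x = 276, Σx·z = 804.)
k = 804/276 = 2.91304.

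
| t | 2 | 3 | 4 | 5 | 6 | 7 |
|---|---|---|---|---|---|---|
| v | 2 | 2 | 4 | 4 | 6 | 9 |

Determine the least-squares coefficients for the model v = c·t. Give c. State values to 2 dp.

c = 1.04

Setting ∂/∂c … = 0 gives: 139·c = 145.
(Σt·t = 139, Σt·v = 145.)
Hence c = 145 / 139 ≈ 1.04317.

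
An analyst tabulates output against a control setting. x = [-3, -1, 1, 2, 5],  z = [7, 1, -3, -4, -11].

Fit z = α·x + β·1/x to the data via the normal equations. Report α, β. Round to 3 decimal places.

α = -2.233, β = 0.263

MᵀM·[α, β]ᵀ = Mᵀz reads: 40·α + 5·β = -88;  5·α + (2161/900)·β = -158/15.
det = 40·(2161/900) − 5² = 3197/45.
α = ((-88)·(2161/900) − 5·(-158/15))/(3197/45) = -35692/15985; β = (40·(-158/15) − 5·(-88))/(3197/45) = 840/3197.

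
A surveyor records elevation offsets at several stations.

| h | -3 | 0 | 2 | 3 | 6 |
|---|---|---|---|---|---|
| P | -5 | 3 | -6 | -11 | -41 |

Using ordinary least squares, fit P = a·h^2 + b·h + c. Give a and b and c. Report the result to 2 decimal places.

a = -1.01, b = -1.04, c = 1.41

The normal equations are: 1474·a + 224·b + 58·c = -1644;  224·a + 58·b + 8·c = -276;  58·a + 8·b + 5·c = -60.
(Σh^2·h^2 = 1474, Σh^2·h = 224, Σh^2 = 58, Σh·h = 58, Σh = 8, Σ1 = 5, Σh^2·P = -1644, Σh·P = -276, ΣP = -60.)
Solving the 3×3 system (Gaussian elimination) gives a = -8014/7917, b = -8266/7917, c = 3728/2639.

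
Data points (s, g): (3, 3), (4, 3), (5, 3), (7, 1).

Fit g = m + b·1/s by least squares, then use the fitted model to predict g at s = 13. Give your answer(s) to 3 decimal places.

ĝ = 1.098

Normal-equation sums: Σ1 = 4, Σ1/s = 389/420, Σ1/s·1/s = 41281/176400.
Right-hand side: Σg = 10, Σ1/s·g = 349/140.
MᵀM·[m, b]ᵀ = Mᵀg becomes [[4, 389/420]; [389/420, 41281/176400]]·[m, b]ᵀ = [10, 349/140]ᵀ.
det = 4·(41281/176400) − (389/420)² = 4601/58800.
m = (10·(41281/176400) − (389/420)·(349/140))/(4601/58800) = 5527/13803; b = (4·(349/140) − (389/420)·10)/(4601/58800) = 41720/4601.
At s = 13: ĝ = (5527/13803)·(1) + (41720/4601)·(1/13) = 197011/179439.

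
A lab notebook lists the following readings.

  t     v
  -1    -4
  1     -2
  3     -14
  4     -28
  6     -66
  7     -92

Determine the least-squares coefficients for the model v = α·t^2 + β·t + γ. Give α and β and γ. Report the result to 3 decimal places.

α = -2.082, β = 1.556, γ = -0.666

Normal-equation sums: Σt^2·t^2 = 4036, Σt^2·t = 650, Σt^2 = 112, Σt·t = 112, Σt = 20, Σ1 = 6.
Right-hand side: Σt^2·v = -7464, Σt·v = -1192, Σv = -206.
So MᵀM·[α, β, γ]ᵀ = Mᵀv: [[4036, 650, 112]; [650, 112, 20]; [112, 20, 6]]·[α, β, γ]ᵀ = [-7464, -1192, -206]ᵀ.
Inverting the 3×3 Gram matrix, [α, β, γ]ᵀ = [-18178/8733, 13592/8733, -1939/2911]ᵀ.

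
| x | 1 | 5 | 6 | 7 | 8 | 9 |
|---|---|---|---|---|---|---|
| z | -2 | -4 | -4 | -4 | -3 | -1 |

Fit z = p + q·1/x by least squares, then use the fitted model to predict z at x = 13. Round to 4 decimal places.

MᵀM·[p, q]ᵀ = Mᵀz reads: 6·p + (4399/2520)·q = -18;  (4399/2520)·p + (7088041/6350400)·q = -11401/2520.
(Σ1 = 6, Σ1/x = 4399/2520, Σ1/x·1/x = 7088041/6350400, Σz = -18, Σ1/x·z = -11401/2520.)
Eliminating q: (7088041/6350400)·(row 1) − (4399/2520)·(row 2) gives (4635409/1270080)·p = (7088041/6350400)·(-18) − (4399/2520)·(-11401/2520) = -11061677/907200, so p = -77431739/23177045.
Then q = ((-11401/2520) − (4399/2520)·(-77431739/23177045))/(7088041/6350400) = 5431104/4635409.
At x = 13: ẑ = (-77431739/23177045)·(1) + (5431104/4635409)·(1/13) = -979457087/301301585.

ẑ = -3.2508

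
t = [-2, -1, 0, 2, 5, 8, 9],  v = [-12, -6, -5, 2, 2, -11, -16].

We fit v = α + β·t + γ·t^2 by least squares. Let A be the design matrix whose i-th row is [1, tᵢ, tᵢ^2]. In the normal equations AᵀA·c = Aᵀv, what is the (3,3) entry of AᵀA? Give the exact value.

11315

Row 3 ↔ basis t^2, column 3 ↔ basis t^2, so (AᵀA)_{3,3} = Σᵢ (t^2)·(t^2) = (4)·(4) + (1)·(1) + (0)·(0) + (4)·(4) + (25)·(25) + (64)·(64) + (81)·(81) = 11315.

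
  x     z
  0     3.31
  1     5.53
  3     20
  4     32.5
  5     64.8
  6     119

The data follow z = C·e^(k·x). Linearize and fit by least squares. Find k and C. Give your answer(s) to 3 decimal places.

Linearized form: ln z = k·x + ln C. From the 6 transformed points,
Σx = 19.0000, Σ(x)² = 87.0000, Σln z = 18.3345, Σx·ln z = 74.1536.
Equations: 87.0000·k + 19.0000·ln C = 74.1536;  19.0000·k + 6·ln C = 18.3345.
Solving (det = 161.0000): k = 0.59979, ln C = 1.15644, so C = exp(1.15644) = 3.17858.

k = 0.600, C = 3.179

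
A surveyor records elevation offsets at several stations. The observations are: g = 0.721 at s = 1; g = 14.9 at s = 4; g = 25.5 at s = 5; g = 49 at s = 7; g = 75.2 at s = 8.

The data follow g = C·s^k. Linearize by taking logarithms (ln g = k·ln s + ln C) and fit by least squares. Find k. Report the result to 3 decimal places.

k = 2.208

Taking logs, ln g = k·ln s + ln C, so regress ln g on ln s.
Σln s = 7.0211, Σ(ln s)² = 12.6227, Σln g = 13.8249, Σln s·ln g = 25.5140.
Normal system: [[12.6227, 7.0211]; [7.0211, 5]]·[k, ln C]ᵀ = [25.5140, 13.8249]ᵀ.
Δ = 12.6227·5 − (7.0211)² = 13.8181; k = (25.5140·5 − 7.0211·13.8249)/13.8181 = 2.20754, ln C = (12.6227·13.8249 − 7.0211·25.5140)/13.8181 = -0.33489.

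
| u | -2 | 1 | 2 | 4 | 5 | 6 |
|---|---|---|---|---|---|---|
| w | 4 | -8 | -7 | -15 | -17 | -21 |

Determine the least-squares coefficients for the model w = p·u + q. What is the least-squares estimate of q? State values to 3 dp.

The normal system XᵀX·[p, q]ᵀ = Xᵀw is [[86, 16]; [16, 6]]·[p, q]ᵀ = [-301, -64]ᵀ.
Eliminating q: 6·(row 1) − 16·(row 2) gives 260·p = 6·(-301) − 16·(-64) = -782, so p = -391/130.
Then q = ((-64) − 16·(-391/130))/6 = -172/65.

q = -2.646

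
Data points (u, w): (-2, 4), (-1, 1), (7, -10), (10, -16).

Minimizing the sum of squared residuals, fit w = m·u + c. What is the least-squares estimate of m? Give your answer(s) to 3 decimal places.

m = -1.576

Sums needed: Σu·u = 154, Σu = 14, Σ1 = 4.
And Σu·w = -239, Σw = -21.
AᵀA·[m, c]ᵀ = Aᵀw becomes [[154, 14]; [14, 4]]·[m, c]ᵀ = [-239, -21]ᵀ.
Determinant 154·4 − 14² = 420.
m = ((-239)·4 − 14·(-21))/420 = -331/210; c = (154·(-21) − 14·(-239))/420 = 4/15.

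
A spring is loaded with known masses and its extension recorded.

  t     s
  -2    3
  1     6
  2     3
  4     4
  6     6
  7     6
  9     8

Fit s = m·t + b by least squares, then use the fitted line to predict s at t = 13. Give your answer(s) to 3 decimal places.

Setting ∂/∂m … = 0 gives: 191·m + 27·b = 172;  27·m + 7·b = 36.
Determinant 191·7 − 27² = 608.
m = (172·7 − 27·36)/608 = 29/76; b = (191·36 − 27·172)/608 = 279/76.
At t = 13: ŝ = (29/76)·(13) + (279/76)·(1) = 164/19.

ŝ = 8.632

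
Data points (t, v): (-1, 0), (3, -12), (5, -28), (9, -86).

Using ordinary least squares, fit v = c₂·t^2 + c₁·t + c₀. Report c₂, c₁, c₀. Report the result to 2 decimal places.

Entries of XᵀX: Σt^2·t^2 = 7268, Σt^2·t = 880, Σt^2 = 116, Σt·t = 116, Σt = 16, Σ1 = 4.
Moment sums: Σt^2·v = -7774, Σt·v = -950, Σv = -126.
Solving the 3×3 system (Gaussian elimination) gives c₂ = -23/24, c₁ = -71/78, c₀ = -7/104.

c₂ = -0.96, c₁ = -0.91, c₀ = -0.07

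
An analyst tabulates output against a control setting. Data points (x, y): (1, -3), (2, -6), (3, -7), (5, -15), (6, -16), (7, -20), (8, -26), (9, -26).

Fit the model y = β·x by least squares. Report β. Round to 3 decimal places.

Normal-equation sums: Σx·x = 269.
Right-hand side: Σx·y = -789.
β = (-789)/269 = -2.93309.

β = -2.933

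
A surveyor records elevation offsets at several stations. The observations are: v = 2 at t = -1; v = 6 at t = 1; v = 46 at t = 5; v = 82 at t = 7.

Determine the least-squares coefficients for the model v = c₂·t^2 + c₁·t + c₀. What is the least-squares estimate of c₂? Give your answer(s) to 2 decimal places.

Normal-equation sums: Σt^2·t^2 = 3028, Σt^2·t = 468, Σt^2 = 76, Σt·t = 76, Σt = 12, Σ1 = 4.
And Σt^2·v = 5176, Σt·v = 808, Σv = 136.
Inverting the 3×3 Gram matrix, [c₂, c₁, c₀]ᵀ = [4/3, 2, 8/3]ᵀ.

c₂ = 1.33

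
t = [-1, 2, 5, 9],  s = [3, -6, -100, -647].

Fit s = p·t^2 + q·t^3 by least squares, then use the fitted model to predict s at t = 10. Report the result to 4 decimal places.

AᵀA·[p, q]ᵀ = Aᵀs reads: 7203·p + 62205·q = -54928;  62205·p + 547131·q = -484214.
Eliminating q: 547131·(row 1) − 62205·(row 2) gives 71522568·p = 547131·(-54928) − 62205·(-484214) = 67720302, so p = 289403/305652.
Then q = ((-484214) − 62205·(289403/305652))/547131 = -1314763/1324492.
At t = 10: ŝ = (289403/305652)·(100) + (-1314763/1324492)·(1000) = -892016275/993369.

ŝ = -897.9707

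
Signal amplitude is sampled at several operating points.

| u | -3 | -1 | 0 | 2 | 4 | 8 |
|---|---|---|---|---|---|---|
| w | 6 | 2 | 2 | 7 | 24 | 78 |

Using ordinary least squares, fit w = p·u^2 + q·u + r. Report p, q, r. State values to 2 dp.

p = 1.02, q = 1.40, r = 1.52

Compute the Gram sums: Σu^2·u^2 = 4450, Σu^2·u = 556, Σu^2 = 94, Σu·u = 94, Σu = 10, Σ1 = 6.
Moment sums: Σu^2·w = 5460, Σu·w = 714, Σw = 119.
AᵀA·[p, q, r]ᵀ = Aᵀw becomes [[4450, 556, 94]; [556, 94, 10]; [94, 10, 6]]·[p, q, r]ᵀ = [5460, 714, 119]ᵀ.
Row-reducing yields p = 36071/35390, q = 49721/35390, r = 53921/35390.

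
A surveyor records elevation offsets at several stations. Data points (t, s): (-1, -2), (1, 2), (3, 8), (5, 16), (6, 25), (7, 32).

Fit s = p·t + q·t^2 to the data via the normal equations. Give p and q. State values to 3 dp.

p = 1.196, q = 0.474

Normal-equation sums: Σt·t = 121, Σt·t^2 = 711, Σt^2·t^2 = 4405.
And Σt·s = 482, Σt^2·s = 2940.
So XᵀX·[p, q]ᵀ = Xᵀs: [[121, 711]; [711, 4405]]·[p, q]ᵀ = [482, 2940]ᵀ.
Δ = 121·4405 − 711² = 27484.
p = (482·4405 − 711·2940)/27484 = 16435/13742; q = (121·2940 − 711·482)/27484 = 6519/13742.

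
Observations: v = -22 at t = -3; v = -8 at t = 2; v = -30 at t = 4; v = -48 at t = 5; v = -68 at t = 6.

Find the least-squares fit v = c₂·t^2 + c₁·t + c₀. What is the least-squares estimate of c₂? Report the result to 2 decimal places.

Sums needed: Σt^2·t^2 = 2274, Σt^2·t = 386, Σt^2 = 90, Σt·t = 90, Σt = 14, Σ1 = 5.
Moment sums: Σt^2·v = -4358, Σt·v = -718, Σv = -176.
Normal equations: [[2274, 386, 90]; [386, 90, 14]; [90, 14, 5]]·[c₂, c₁, c₀]ᵀ = [-4358, -718, -176]ᵀ.
Inverting the 3×3 Gram matrix, [c₂, c₁, c₀]ᵀ = [-9461/4771, 3806/4771, -8298/4771]ᵀ.

c₂ = -1.98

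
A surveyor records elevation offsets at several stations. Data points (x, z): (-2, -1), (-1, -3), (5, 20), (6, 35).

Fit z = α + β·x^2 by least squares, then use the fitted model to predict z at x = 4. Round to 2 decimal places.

Sums needed: Σ1 = 4, Σx^2 = 66, Σx^2·x^2 = 1938.
Right-hand side: Σz = 51, Σx^2·z = 1753.
Determinant 4·1938 − 66² = 3396.
α = (51·1938 − 66·1753)/3396 = -1405/283; β = (4·1753 − 66·51)/3396 = 1823/1698.
At x = 4: ẑ = (-1405/283)·(1) + (1823/1698)·(16) = 10369/849.

ẑ = 12.21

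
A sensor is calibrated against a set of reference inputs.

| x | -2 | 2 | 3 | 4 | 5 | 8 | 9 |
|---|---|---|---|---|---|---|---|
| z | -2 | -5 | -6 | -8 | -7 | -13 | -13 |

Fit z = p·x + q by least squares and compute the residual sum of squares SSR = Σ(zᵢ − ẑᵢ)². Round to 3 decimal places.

SSR = 5.359

From the data, Σx·x = 203, Σx = 29, Σ1 = 7.
Right-hand side: Σx·z = -312, Σz = -54.
So MᵀM·[p, q]ᵀ = Mᵀz: [[203, 29]; [29, 7]]·[p, q]ᵀ = [-312, -54]ᵀ.
Determinant 203·7 − 29² = 580.
p = ((-312)·7 − 29·(-54))/580 = -309/290; q = (203·(-54) − 29·(-312))/580 = -33/10.
Residuals: -241/290, 25/58, 72/145, -127/290, 236/145, -341/290, -16/145; SSR = 777/145.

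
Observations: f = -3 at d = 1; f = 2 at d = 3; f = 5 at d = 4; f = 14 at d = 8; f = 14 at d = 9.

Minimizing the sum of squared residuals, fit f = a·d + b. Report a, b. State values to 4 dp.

a = 2.1957, b = -4.5783

Compute the Gram sums: Σd·d = 171, Σd = 25, Σ1 = 5.
For Aᵀf: Σd·f = 261, Σf = 32.
Eliminating b: 5·(row 1) − 25·(row 2) gives 230·a = 5·261 − 25·32 = 505, so a = 101/46.
Then b = (32 − 25·(101/46))/5 = -1053/230.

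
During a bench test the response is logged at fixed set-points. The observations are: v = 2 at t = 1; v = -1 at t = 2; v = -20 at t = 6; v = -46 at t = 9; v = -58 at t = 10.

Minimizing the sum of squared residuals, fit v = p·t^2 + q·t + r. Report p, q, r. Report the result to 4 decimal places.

p = -0.5643, q = -0.3692, r = 2.5240

Sums needed: Σt^2·t^2 = 17874, Σt^2·t = 1954, Σt^2 = 222, Σt·t = 222, Σt = 28, Σ1 = 5.
And Σt^2·v = -10248, Σt·v = -1114, Σv = -123.
So AᵀA·[p, q, r]ᵀ = Aᵀv: [[17874, 1954, 222]; [1954, 222, 28]; [222, 28, 5]]·[p, q, r]ᵀ = [-10248, -1114, -123]ᵀ.
Inverting the 3×3 Gram matrix, [p, q, r]ᵀ = [-6167/10928, -4035/10928, 13791/5464]ᵀ.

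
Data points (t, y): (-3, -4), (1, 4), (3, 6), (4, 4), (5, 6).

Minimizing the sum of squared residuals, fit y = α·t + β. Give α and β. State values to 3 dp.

The normal system XᵀX·[α, β]ᵀ = Xᵀy is [[60, 10]; [10, 5]]·[α, β]ᵀ = [80, 16]ᵀ.
det = 60·5 − 10² = 200.
α = (80·5 − 10·16)/200 = 6/5; β = (60·16 − 10·80)/200 = 4/5.

α = 1.200, β = 0.800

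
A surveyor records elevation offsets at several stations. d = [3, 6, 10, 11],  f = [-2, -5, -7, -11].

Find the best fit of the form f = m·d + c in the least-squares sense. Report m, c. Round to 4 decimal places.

m = -0.9634, c = 0.9756

Setting ∂/∂m … = 0 gives: 266·m + 30·c = -227;  30·m + 4·c = -25.
det = 266·4 − 30² = 164.
m = ((-227)·4 − 30·(-25))/164 = -79/82; c = (266·(-25) − 30·(-227))/164 = 40/41.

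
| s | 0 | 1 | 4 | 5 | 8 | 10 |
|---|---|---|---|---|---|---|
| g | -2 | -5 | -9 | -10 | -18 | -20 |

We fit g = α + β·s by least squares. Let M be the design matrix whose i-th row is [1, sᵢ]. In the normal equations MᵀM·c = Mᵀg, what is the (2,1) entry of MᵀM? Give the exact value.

Row 2 ↔ basis s, column 1 ↔ basis 1, so (MᵀM)_{2,1} = Σᵢ s = (0)·(1) + (1)·(1) + (4)·(1) + (5)·(1) + (8)·(1) + (10)·(1) = 28.

28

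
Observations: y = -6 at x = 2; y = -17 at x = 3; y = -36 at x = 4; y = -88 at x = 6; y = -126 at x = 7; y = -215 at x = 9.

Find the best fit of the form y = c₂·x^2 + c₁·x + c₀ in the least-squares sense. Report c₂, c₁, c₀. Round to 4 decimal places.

c₂ = -3.0311, c₁ = 3.4341, c₀ = -0.5667

The normal system MᵀM·[c₂, c₁, c₀]ᵀ = Mᵀy is [[10611, 1387, 195]; [1387, 195, 31]; [195, 31, 6]]·[c₂, c₁, c₀]ᵀ = [-27510, -3552, -488]ᵀ.
Solving the 3×3 system (Gaussian elimination) gives c₂ = -4001/1320, c₁ = 1511/440, c₀ = -17/30.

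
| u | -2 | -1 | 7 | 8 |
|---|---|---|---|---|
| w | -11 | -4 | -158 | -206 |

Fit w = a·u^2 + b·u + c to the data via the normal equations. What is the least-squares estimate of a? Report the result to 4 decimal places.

With design matrix X, XᵀX = [[6514, 846, 118]; [846, 118, 12]; [118, 12, 4]] and Xᵀw = [-20974, -2728, -379]ᵀ.
Inverting the 3×3 Gram matrix, [a, b, c]ᵀ = [-55/18, -263/246, -518/369]ᵀ.

a = -3.0556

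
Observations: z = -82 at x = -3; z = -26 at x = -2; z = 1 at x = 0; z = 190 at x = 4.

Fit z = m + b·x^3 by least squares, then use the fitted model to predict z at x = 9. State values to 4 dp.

ẑ = 2177.3614

Sums needed: Σ1 = 4, Σx^3 = 29, Σx^3·x^3 = 4889.
For Mᵀz: Σz = 83, Σx^3·z = 14582.
So MᵀM·[m, b]ᵀ = Mᵀz: [[4, 29]; [29, 4889]]·[m, b]ᵀ = [83, 14582]ᵀ.
Δ = 4·4889 − 29² = 18715.
m = (83·4889 − 29·14582)/18715 = -17091/18715; b = (4·14582 − 29·83)/18715 = 55921/18715.
At x = 9: ẑ = (-17091/18715)·(1) + (55921/18715)·(729) = 40749318/18715.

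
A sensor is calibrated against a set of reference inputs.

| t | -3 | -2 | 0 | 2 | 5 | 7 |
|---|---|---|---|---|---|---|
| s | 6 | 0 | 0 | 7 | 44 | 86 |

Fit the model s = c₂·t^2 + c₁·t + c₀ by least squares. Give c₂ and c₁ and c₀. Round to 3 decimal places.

c₂ = 1.522, c₁ = 1.807, c₀ = -1.960

Sums needed: Σt^2·t^2 = 3139, Σt^2·t = 441, Σt^2 = 91, Σt·t = 91, Σt = 9, Σ1 = 6.
Moment sums: Σt^2·s = 5396, Σt·s = 818, Σs = 143.
Inverting the 3×3 Gram matrix, [c₂, c₁, c₀]ᵀ = [199019/130768, 236351/130768, -2913/1486]ᵀ.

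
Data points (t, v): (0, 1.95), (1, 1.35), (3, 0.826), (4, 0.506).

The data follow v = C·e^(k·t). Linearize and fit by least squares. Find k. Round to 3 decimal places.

With ln vᵢ as the transformed response and tᵢ as the regressor:
AᵀA = [[26.0000, 8.0000]; [8.0000, 4]], rhs = [-2.9983, 0.0956]ᵀ  (here Σt = 8.0000, Σ(t)² = 26.0000, Σln v = 0.0956, Σt·ln v = -2.9983).
Δ = 26.0000·4 − (8.0000)² = 40.0000; k = (-2.9983·4 − 8.0000·0.0956)/40.0000 = -0.31894, ln C = (26.0000·0.0956 − 8.0000·-2.9983)/40.0000 = 0.66176.

k = -0.319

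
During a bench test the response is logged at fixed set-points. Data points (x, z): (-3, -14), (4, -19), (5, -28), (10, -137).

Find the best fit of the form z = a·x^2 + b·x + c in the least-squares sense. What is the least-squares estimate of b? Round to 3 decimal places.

From the data, Σx^2·x^2 = 10962, Σx^2·x = 1162, Σx^2 = 150, Σx·x = 150, Σx = 16, Σ1 = 4.
Right-hand side: Σx^2·z = -14830, Σx·z = -1544, Σz = -198.
So MᵀM·[a, b, c]ᵀ = Mᵀz: [[10962, 1162, 150]; [1162, 150, 16]; [150, 16, 4]]·[a, b, c]ᵀ = [-14830, -1544, -198]ᵀ.
Row-reducing yields a = -107103/71569, b = 74093/71569, c = 177325/71569.

b = 1.035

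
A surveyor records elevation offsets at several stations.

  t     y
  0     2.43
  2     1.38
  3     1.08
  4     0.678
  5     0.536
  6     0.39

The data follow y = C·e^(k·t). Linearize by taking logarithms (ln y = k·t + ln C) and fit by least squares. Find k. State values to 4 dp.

k = -0.3096

Let Y = ln y. Fitting Y = k·t + ln C by least squares:
Σt = 20.0000, Σ(t)² = 90.0000, Σln y = -0.6669, Σt·ln y = -9.4471.
Equations: 90.0000·k + 20.0000·ln C = -9.4471;  20.0000·k + 6·ln C = -0.6669.
Solving (det = 140.0000): k = -0.30961, ln C = 0.92087.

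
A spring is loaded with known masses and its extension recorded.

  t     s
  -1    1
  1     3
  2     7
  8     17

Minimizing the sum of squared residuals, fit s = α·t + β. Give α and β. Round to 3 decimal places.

α = 1.822, β = 2.444

Normal-equation sums: Σt·t = 70, Σt = 10, Σ1 = 4.
And Σt·s = 152, Σs = 28.
Determinant 70·4 − 10² = 180.
α = (152·4 − 10·28)/180 = 82/45; β = (70·28 − 10·152)/180 = 22/9.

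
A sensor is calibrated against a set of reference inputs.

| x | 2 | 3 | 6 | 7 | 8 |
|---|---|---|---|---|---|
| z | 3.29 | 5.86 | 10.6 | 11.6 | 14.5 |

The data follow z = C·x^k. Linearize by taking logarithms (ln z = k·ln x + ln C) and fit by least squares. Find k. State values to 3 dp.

Let Y = ln z. Fitting Y = k·ln x + ln C by least squares:
Over the data: Σln x = 7.6089, Σ(ln x)² = 13.0084, Σln z = 10.4450, Σln x·ln z = 17.3282.
Normal system: [[13.0084, 7.6089]; [7.6089, 5]]·[k, ln C]ᵀ = [17.3282, 10.4450]ᵀ.
Solving (det = 7.1473): k = 1.00263, ln C = 0.56323.

k = 1.003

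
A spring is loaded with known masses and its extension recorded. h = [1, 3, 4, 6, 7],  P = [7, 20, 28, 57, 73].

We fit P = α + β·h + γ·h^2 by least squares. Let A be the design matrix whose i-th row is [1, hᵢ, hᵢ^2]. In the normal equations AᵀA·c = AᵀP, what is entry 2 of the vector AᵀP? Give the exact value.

1032

Entry 2 ↔ basis h, so (AᵀP)_{2} = Σᵢ (h)·Pᵢ = (1)·(7) + (3)·(20) + (4)·(28) + (6)·(57) + (7)·(73) = 1032.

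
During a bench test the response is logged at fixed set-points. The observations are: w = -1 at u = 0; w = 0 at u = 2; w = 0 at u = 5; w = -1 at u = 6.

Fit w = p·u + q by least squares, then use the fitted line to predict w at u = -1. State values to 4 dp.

ŵ = -0.5934

From the data, Σu·u = 65, Σu = 13, Σ1 = 4.
And Σu·w = -6, Σw = -2.
Determinant 65·4 − 13² = 91.
p = ((-6)·4 − 13·(-2))/91 = 2/91; q = (65·(-2) − 13·(-6))/91 = -4/7.
At u = -1: ŵ = (2/91)·(-1) + (-4/7)·(1) = -54/91.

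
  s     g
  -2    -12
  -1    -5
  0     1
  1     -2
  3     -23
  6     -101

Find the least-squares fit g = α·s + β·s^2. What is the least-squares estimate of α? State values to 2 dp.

α = 0.76

The normal system XᵀX·[α, β]ᵀ = Xᵀg is [[51, 235]; [235, 1395]]·[α, β]ᵀ = [-648, -3898]ᵀ.
Determinant 51·1395 − 235² = 15920.
α = ((-648)·1395 − 235·(-3898))/15920 = 1207/1592; β = (51·(-3898) − 235·(-648))/15920 = -23259/7960.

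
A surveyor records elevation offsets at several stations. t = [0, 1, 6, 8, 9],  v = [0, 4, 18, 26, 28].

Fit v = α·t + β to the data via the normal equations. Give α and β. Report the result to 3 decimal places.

Sums needed: Σt·t = 182, Σt = 24, Σ1 = 5.
Moment sums: Σt·v = 572, Σv = 76.
Normal equations: [[182, 24]; [24, 5]]·[α, β]ᵀ = [572, 76]ᵀ.
Eliminating β: 5·(row 1) − 24·(row 2) gives 334·α = 5·572 − 24·76 = 1036, so α = 518/167.
Then β = (76 − 24·(518/167))/5 = 52/167.

α = 3.102, β = 0.311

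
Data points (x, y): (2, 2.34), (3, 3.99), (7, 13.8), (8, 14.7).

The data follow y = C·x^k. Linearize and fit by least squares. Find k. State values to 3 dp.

Let Y = ln y. Fitting Y = k·ln x + ln C by least squares:
Over the data: Σln x = 5.8171, Σ(ln x)² = 9.7980, Σln y = 7.5465, Σln x·ln y = 12.8061.
Normal system: [[9.7980, 5.8171]; [5.8171, 4]]·[k, ln C]ᵀ = [12.8061, 7.5465]ᵀ.
Slope k = (n·Σln x·ln y − Σln x·Σln y)/(n·Σ(ln x)² − (Σln x)²) = (4·12.8061 − 5.8171·7.5465)/5.3534 = 1.36846; ln C = (Σln y − k·Σln x)/n = -0.10350.

k = 1.368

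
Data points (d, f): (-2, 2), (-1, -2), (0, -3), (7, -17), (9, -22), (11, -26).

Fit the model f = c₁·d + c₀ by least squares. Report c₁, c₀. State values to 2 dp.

c₁ = -2.08, c₀ = -3.01

Normal-equation sums: Σd·d = 256, Σd = 24, Σ1 = 6.
Moment sums: Σd·f = -605, Σf = -68.
So XᵀX·[c₁, c₀]ᵀ = Xᵀf: [[256, 24]; [24, 6]]·[c₁, c₀]ᵀ = [-605, -68]ᵀ.
Eliminating c₀: 6·(row 1) − 24·(row 2) gives 960·c₁ = 6·(-605) − 24·(-68) = -1998, so c₁ = -333/160.
Then c₀ = ((-68) − 24·(-333/160))/6 = -361/120.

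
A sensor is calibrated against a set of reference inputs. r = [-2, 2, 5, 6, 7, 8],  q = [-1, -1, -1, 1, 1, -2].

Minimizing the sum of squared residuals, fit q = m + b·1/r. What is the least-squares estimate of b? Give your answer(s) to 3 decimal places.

The normal equations are: 6·m + (533/840)·b = -3;  (533/840)·m + (426049/705600)·b = -59/420.
(Σ1 = 6, Σ1/r = 533/840, Σ1/r·1/r = 426049/705600, Σq = -3, Σ1/r·q = -59/420.)
Determinant 6·(426049/705600) − (533/840)² = 454441/141120.
m = ((-3)·(426049/705600) − (533/840)·(-59/420))/(454441/141120) = -93481/174785; b = (6·(-59/420) − (533/840)·(-3))/(454441/141120) = 149688/454441.

b = 0.329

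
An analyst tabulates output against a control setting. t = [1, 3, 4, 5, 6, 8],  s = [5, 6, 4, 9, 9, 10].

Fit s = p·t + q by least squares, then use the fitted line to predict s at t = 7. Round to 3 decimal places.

ŝ = 9.243

The normal equations are: 151·p + 27·q = 218;  27·p + 6·q = 43.
Δ = 151·6 − 27² = 177.
p = (218·6 − 27·43)/177 = 49/59; q = (151·43 − 27·218)/177 = 607/177.
At t = 7: ŝ = (49/59)·(7) + (607/177)·(1) = 1636/177.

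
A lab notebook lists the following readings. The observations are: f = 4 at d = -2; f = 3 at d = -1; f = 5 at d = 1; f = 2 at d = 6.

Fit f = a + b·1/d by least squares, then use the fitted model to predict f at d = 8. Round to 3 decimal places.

f̂ = 3.639

Sums needed: Σ1 = 4, Σ1/d = -1/3, Σ1/d·1/d = 41/18.
Right-hand side: Σf = 14, Σ1/d·f = 1/3.
Normal equations: [[4, -1/3]; [-1/3, 41/18]]·[a, b]ᵀ = [14, 1/3]ᵀ.
det = 4·(41/18) − (-1/3)² = 9.
a = (14·(41/18) − (-1/3)·(1/3))/9 = 32/9; b = (4·(1/3) − (-1/3)·14)/9 = 2/3.
At d = 8: f̂ = (32/9)·(1) + (2/3)·(1/8) = 131/36.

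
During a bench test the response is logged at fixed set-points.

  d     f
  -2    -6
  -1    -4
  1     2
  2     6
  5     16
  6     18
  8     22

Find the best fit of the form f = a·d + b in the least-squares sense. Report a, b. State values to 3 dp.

Setting ∂/∂a … = 0 gives: 135·a + 19·b = 394;  19·a + 7·b = 54.
(Σd·d = 135, Σd = 19, Σ1 = 7, Σd·f = 394, Σf = 54.)
Eliminating b: 7·(row 1) − 19·(row 2) gives 584·a = 7·394 − 19·54 = 1732, so a = 433/146.
Then b = (54 − 19·(433/146))/7 = -49/146.

a = 2.966, b = -0.336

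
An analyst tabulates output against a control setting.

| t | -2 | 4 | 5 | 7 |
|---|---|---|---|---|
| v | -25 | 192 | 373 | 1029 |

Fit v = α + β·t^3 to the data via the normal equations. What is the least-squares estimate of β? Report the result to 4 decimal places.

XᵀX·[α, β]ᵀ = Xᵀv reads: 4·α + 524·β = 1569;  524·α + 137434·β = 412060.
Δ = 4·137434 − 524² = 275160.
α = (1569·137434 − 524·412060)/275160 = -142747/137580; β = (4·412060 − 524·1569)/275160 = 206521/68790.

β = 3.0022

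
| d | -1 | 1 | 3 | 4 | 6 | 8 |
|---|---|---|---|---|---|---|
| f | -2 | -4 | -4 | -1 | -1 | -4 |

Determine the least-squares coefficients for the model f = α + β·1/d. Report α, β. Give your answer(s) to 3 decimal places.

Sums needed: Σ1 = 6, Σ1/d = 7/8, Σ1/d·1/d = 1277/576.
Right-hand side: Σf = -16, Σ1/d·f = -17/4.
AᵀA·[α, β]ᵀ = Aᵀf becomes [[6, 7/8]; [7/8, 1277/576]]·[α, β]ᵀ = [-16, -17/4]ᵀ.
Eliminating β: (1277/576)·(row 1) − (7/8)·(row 2) gives (2407/192)·α = (1277/576)·(-16) − (7/8)·(-17/4) = -9145/288, so α = -18290/7221.
Then β = ((-17/4) − (7/8)·(-18290/7221))/(1277/576) = -2208/2407.

α = -2.533, β = -0.917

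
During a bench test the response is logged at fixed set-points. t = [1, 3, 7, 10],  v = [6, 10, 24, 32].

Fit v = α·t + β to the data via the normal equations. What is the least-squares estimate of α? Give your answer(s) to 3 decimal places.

The normal equations are: 159·α + 21·β = 524;  21·α + 4·β = 72.
det = 159·4 − 21² = 195.
α = (524·4 − 21·72)/195 = 584/195; β = (159·72 − 21·524)/195 = 148/65.

α = 2.995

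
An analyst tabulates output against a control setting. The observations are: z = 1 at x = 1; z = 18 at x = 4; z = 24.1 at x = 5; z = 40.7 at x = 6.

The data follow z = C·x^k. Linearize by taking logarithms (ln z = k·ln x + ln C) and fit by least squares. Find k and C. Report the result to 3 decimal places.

k = 2.040, C = 1.003

With ln zᵢ as the transformed response and ln xᵢ as the regressor:
Σln x = 4.7875, Σ(ln x)² = 7.7225, Σln z = 9.7788, Σln x·ln z = 15.7691.
Equations: 7.7225·k + 4.7875·ln C = 15.7691;  4.7875·k + 4·ln C = 9.7788.
Slope k = (n·Σln x·ln z − Σln x·Σln z)/(n·Σ(ln x)² − (Σln x)²) = (4·15.7691 − 4.7875·9.7788)/7.9699 = 2.04024; ln C = (Σln z − k·Σln x)/n = 0.00279, so C = exp(0.00279) = 1.00280.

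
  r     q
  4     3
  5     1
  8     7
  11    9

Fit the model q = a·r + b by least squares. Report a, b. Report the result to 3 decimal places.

a = 1.067, b = -2.467

XᵀX·[a, b]ᵀ = Xᵀq reads: 226·a + 28·b = 172;  28·a + 4·b = 20.
(Σr·r = 226, Σr = 28, Σ1 = 4, Σr·q = 172, Σq = 20.)
Δ = 226·4 − 28² = 120.
a = (172·4 − 28·20)/120 = 16/15; b = (226·20 − 28·172)/120 = -37/15.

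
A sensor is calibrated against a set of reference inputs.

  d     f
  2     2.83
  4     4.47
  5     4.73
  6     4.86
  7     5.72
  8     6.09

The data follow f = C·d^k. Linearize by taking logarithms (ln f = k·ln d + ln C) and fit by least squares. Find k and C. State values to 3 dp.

With ln fᵢ as the transformed response and ln dᵢ as the regressor:
XᵀX = [[16.3136, 9.5060]; [9.5060, 6]], rhs = [15.2811, 9.2232]ᵀ  (here Σln d = 9.5060, Σ(ln d)² = 16.3136, Σln f = 9.2232, Σln d·ln f = 15.2811).
Slope k = (n·Σln d·ln f − Σln d·Σln f)/(n·Σ(ln d)² − (Σln d)²) = (6·15.2811 − 9.5060·9.2232)/7.5177 = 0.53347; ln C = (Σln f − k·Σln d)/n = 0.69201, so C = exp(0.69201) = 1.99773.

k = 0.533, C = 1.998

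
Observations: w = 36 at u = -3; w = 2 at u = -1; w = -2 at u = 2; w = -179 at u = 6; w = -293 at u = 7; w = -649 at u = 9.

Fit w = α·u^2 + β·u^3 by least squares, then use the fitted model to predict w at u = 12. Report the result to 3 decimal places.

Normal-equation sums: Σu^2·u^2 = 10356, Σu^2·u^3 = 83420, Σu^3·u^3 = 696540.
And Σu^2·w = -73052, Σu^3·w = -613274.
So MᵀM·[α, β]ᵀ = Mᵀw: [[10356, 83420]; [83420, 696540]]·[α, β]ᵀ = [-73052, -613274]ᵀ.
Δ = 10356·696540 − 83420² = 254471840.
α = ((-73052)·696540 − 83420·(-613274))/254471840 = 6891925/6361796; β = (10356·(-613274) − 83420·(-73052))/254471840 = -32133463/31808980.
At u = 12: ŵ = (6891925/6361796)·(144) + (-32133463/31808980)·(1728) = -1805872788/1136035.

ŵ = -1589.628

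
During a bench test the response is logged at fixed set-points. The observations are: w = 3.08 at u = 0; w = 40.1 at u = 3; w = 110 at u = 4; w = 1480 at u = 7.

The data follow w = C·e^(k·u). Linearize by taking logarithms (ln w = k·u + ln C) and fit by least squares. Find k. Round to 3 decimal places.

k = 0.885

Linearized form: ln w = k·u + ln C. From the 4 transformed points,
AᵀA = [[74.0000, 14.0000]; [14.0000, 4]], rhs = [80.9746, 16.8166]ᵀ  (here Σu = 14.0000, Σ(u)² = 74.0000, Σln w = 16.8166, Σu·ln w = 80.9746).
Solving (det = 100.0000): k = 0.88466, ln C = 1.10782.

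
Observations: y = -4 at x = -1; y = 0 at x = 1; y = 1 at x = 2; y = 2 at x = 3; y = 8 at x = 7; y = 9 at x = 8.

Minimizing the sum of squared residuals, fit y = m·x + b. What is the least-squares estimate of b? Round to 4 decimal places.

The normal system MᵀM·[m, b]ᵀ = Mᵀy is [[128, 20]; [20, 6]]·[m, b]ᵀ = [140, 16]ᵀ.
Determinant 128·6 − 20² = 368.
m = (140·6 − 20·16)/368 = 65/46; b = (128·16 − 20·140)/368 = -47/23.

b = -2.0435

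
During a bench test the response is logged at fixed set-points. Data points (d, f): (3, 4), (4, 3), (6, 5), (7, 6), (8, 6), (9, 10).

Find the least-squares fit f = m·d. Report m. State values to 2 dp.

With design matrix M, MᵀM = [[255]] and Mᵀf = [234]ᵀ.
Hence m = 234 / 255 ≈ 0.917647.

m = 0.92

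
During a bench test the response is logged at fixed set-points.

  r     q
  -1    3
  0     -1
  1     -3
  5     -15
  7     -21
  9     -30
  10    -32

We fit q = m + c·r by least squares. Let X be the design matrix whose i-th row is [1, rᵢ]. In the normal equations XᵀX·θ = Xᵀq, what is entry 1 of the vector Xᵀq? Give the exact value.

Entry 1 ↔ basis 1, so (Xᵀq)_{1} = Σᵢ qᵢ = (1)·(3) + (1)·(-1) + (1)·(-3) + (1)·(-15) + (1)·(-21) + (1)·(-30) + (1)·(-32) = -99.

-99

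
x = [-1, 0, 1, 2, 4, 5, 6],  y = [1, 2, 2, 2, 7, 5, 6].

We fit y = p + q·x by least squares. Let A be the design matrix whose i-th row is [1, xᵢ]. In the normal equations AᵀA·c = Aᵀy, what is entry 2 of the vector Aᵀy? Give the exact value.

94

Entry 2 ↔ basis x, so (Aᵀy)_{2} = Σᵢ (x)·yᵢ = (-1)·(1) + (0)·(2) + (1)·(2) + (2)·(2) + (4)·(7) + (5)·(5) + (6)·(6) = 94.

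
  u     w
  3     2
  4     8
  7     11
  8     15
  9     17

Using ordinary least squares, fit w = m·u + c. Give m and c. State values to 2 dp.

m = 2.22, c = -3.14

From the data, Σu·u = 219, Σu = 31, Σ1 = 5.
And Σu·w = 388, Σw = 53.
MᵀM·[m, c]ᵀ = Mᵀw becomes [[219, 31]; [31, 5]]·[m, c]ᵀ = [388, 53]ᵀ.
Determinant 219·5 − 31² = 134.
m = (388·5 − 31·53)/134 = 297/134; c = (219·53 − 31·388)/134 = -421/134.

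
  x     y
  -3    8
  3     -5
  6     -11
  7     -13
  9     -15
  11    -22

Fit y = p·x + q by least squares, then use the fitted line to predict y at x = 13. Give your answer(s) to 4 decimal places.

Setting ∂/∂p … = 0 gives: 305·p + 33·q = -573;  33·p + 6·q = -58.
(Σx·x = 305, Σx = 33, Σ1 = 6, Σx·y = -573, Σy = -58.)
Determinant 305·6 − 33² = 741.
p = ((-573)·6 − 33·(-58))/741 = -508/247; q = (305·(-58) − 33·(-573))/741 = 1219/741.
At x = 13: ŷ = (-508/247)·(13) + (1219/741)·(1) = -18593/741.

ŷ = -25.0918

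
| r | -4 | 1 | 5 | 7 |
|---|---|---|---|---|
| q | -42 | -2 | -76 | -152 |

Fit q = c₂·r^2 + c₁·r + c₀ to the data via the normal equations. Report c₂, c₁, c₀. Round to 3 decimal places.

c₂ = -3.017, c₁ = -0.874, c₀ = 2.606

Normal-equation sums: Σr^2·r^2 = 3283, Σr^2·r = 405, Σr^2 = 91, Σr·r = 91, Σr = 9, Σ1 = 4.
For Aᵀq: Σr^2·q = -10022, Σr·q = -1278, Σq = -272.
Normal equations: [[3283, 405, 91]; [405, 91, 9]; [91, 9, 4]]·[c₂, c₁, c₀]ᵀ = [-10022, -1278, -272]ᵀ.
Solving the 3×3 system (Gaussian elimination) gives c₂ = -15321/5078, c₁ = -4437/5078, c₀ = 6616/2539.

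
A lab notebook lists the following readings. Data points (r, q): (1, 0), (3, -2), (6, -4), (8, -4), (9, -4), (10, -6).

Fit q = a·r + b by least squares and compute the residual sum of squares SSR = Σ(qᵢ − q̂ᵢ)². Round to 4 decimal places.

SSR = 2.2069

Entries of XᵀX: Σr·r = 291, Σr = 37, Σ1 = 6.
Moment sums: Σr·q = -158, Σq = -20.
So XᵀX·[a, b]ᵀ = Xᵀq: [[291, 37]; [37, 6]]·[a, b]ᵀ = [-158, -20]ᵀ.
det = 291·6 − 37² = 377.
a = ((-158)·6 − 37·(-20))/377 = -16/29; b = (291·(-20) − 37·(-158))/377 = 2/29.
Residuals: 14/29, -12/29, -22/29, 10/29, 26/29, -16/29; SSR = 64/29.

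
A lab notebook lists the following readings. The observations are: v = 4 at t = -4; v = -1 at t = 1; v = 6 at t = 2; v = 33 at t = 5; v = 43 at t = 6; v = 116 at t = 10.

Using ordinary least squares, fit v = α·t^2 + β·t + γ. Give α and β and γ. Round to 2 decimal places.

The normal system XᵀX·[α, β, γ]ᵀ = Xᵀv is [[12194, 1286, 182]; [1286, 182, 20]; [182, 20, 6]]·[α, β, γ]ᵀ = [14060, 1578, 201]ᵀ.
Solving the 3×3 system (Gaussian elimination) gives α = 452347/462246, β = 974783/462246, γ = -247538/77041.

α = 0.98, β = 2.11, γ = -3.21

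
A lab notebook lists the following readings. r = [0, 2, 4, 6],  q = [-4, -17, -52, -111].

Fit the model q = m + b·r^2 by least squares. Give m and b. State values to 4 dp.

Sums needed: Σ1 = 4, Σr^2 = 56, Σr^2·r^2 = 1568.
Right-hand side: Σq = -184, Σr^2·q = -4896.
Normal equations: [[4, 56]; [56, 1568]]·[m, b]ᵀ = [-184, -4896]ᵀ.
Eliminating b: 1568·(row 1) − 56·(row 2) gives 3136·m = 1568·(-184) − 56·(-4896) = -14336, so m = -32/7.
Then b = ((-4896) − 56·(-32/7))/1568 = -145/49.

m = -4.5714, b = -2.9592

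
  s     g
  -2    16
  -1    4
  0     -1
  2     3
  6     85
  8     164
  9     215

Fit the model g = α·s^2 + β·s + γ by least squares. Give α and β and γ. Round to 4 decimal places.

α = 3.0718, β = -3.6298, γ = -2.5416

From the data, Σs^2·s^2 = 11986, Σs^2·s = 1456, Σs^2 = 190, Σs·s = 190, Σs = 22, Σ1 = 7.
Right-hand side: Σs^2·g = 31051, Σs·g = 3727, Σg = 486.
MᵀM·[α, β, γ]ᵀ = Mᵀg becomes [[11986, 1456, 190]; [1456, 190, 22]; [190, 22, 7]]·[α, β, γ]ᵀ = [31051, 3727, 486]ᵀ.
Solving the 3×3 system (Gaussian elimination) gives α = 104743/34098, β = -371305/102294, γ = -129994/51147.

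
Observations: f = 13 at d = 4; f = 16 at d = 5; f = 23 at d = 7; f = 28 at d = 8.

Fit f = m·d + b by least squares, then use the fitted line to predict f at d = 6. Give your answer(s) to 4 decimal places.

f̂ = 20.0000

Entries of XᵀX: Σd·d = 154, Σd = 24, Σ1 = 4.
For Xᵀf: Σd·f = 517, Σf = 80.
So XᵀX·[m, b]ᵀ = Xᵀf: [[154, 24]; [24, 4]]·[m, b]ᵀ = [517, 80]ᵀ.
det = 154·4 − 24² = 40.
m = (517·4 − 24·80)/40 = 37/10; b = (154·80 − 24·517)/40 = -11/5.
At d = 6: f̂ = (37/10)·(6) + (-11/5)·(1) = 20.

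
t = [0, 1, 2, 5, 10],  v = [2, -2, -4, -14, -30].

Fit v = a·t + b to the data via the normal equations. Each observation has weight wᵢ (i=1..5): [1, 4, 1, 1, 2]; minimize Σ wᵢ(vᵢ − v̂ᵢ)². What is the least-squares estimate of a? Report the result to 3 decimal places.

Normal-equation sums: Σwᵢ·t·t = 233, Σwᵢ·t = 31, Σwᵢ·1 = 9.
Moment sums: Σwᵢ·t·v = -686, Σwᵢ·v = -84.
AᵀWA·[a, b]ᵀ = AᵀWv becomes [[233, 31]; [31, 9]]·[a, b]ᵀ = [-686, -84]ᵀ.
Δ = 233·9 − 31² = 1136.
a = ((-686)·9 − 31·(-84))/1136 = -1785/568; b = (233·(-84) − 31·(-686))/1136 = 847/568.

a = -3.143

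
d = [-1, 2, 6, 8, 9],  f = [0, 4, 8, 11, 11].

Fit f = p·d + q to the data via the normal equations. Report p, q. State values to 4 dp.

p = 1.1271, q = 1.3898

Forming AᵀA = [[186, 24]; [24, 5]] and Aᵀf = [243, 34]ᵀ gives AᵀA·[p, q]ᵀ = Aᵀf.
det = 186·5 − 24² = 354.
p = (243·5 − 24·34)/354 = 133/118; q = (186·34 − 24·243)/354 = 82/59.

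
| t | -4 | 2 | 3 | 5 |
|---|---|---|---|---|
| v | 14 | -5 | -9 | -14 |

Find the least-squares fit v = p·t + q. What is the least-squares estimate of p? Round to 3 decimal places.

The normal equations are: 54·p + 6·q = -163;  6·p + 4·q = -14.
(Σt·t = 54, Σt = 6, Σ1 = 4, Σt·v = -163, Σv = -14.)
det = 54·4 − 6² = 180.
p = ((-163)·4 − 6·(-14))/180 = -142/45; q = (54·(-14) − 6·(-163))/180 = 37/30.

p = -3.156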